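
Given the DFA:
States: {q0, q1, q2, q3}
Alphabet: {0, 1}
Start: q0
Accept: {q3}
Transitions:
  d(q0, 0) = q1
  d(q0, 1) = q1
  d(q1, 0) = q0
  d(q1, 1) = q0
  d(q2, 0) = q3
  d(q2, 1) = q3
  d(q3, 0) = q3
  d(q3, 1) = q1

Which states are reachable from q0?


BFS from q0:
  layer 0: {q0}
  layer 1: {q1}

{q0, q1}


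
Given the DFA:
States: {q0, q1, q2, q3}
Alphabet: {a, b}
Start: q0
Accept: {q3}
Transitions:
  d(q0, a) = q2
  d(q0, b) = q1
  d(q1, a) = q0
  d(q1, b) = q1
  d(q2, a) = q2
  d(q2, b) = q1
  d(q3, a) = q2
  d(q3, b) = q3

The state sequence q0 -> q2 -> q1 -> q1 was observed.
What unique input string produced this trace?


Trace back each transition to find the symbol:
  q0 --[a]--> q2
  q2 --[b]--> q1
  q1 --[b]--> q1

"abb"


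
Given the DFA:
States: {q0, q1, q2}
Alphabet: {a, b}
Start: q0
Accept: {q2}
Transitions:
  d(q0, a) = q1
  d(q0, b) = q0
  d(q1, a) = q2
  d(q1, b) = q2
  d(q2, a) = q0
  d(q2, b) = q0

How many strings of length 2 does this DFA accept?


Enumerating all length-2 strings:
  "aa" -> q2 [accept]
  "ab" -> q2 [accept]
  "ba" -> q1 [reject]
  "bb" -> q0 [reject]

2 out of 4


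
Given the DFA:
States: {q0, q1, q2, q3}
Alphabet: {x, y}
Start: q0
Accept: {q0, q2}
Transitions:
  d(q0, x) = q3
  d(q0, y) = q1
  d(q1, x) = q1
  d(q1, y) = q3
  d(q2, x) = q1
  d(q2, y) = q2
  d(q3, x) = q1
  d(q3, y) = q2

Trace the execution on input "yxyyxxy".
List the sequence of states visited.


Input: yxyyxxy
d(q0, y) = q1
d(q1, x) = q1
d(q1, y) = q3
d(q3, y) = q2
d(q2, x) = q1
d(q1, x) = q1
d(q1, y) = q3


q0 -> q1 -> q1 -> q3 -> q2 -> q1 -> q1 -> q3


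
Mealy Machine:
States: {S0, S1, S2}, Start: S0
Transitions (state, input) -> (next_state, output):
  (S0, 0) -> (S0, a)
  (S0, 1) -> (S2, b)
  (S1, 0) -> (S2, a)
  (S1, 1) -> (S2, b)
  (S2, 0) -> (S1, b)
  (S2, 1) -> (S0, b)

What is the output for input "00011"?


Step-by-step:
  (S0, 0) -> (S0, a)
  (S0, 0) -> (S0, a)
  (S0, 0) -> (S0, a)
  (S0, 1) -> (S2, b)
  (S2, 1) -> (S0, b)

"aaabb"


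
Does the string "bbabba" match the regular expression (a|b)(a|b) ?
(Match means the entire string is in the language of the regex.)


|string| = 6; first = 'b'; last = 'a'

No, "bbabba" does not match (a|b)(a|b)


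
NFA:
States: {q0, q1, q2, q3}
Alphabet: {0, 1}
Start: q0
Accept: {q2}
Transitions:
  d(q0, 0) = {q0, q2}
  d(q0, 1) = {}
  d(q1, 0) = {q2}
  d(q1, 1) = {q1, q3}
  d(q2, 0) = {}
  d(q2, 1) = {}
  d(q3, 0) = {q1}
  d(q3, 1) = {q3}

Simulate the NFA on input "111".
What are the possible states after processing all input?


Start: {q0}
  --1--> {}
  --1--> {}
  --1--> {}

{} (empty set, no valid transitions)


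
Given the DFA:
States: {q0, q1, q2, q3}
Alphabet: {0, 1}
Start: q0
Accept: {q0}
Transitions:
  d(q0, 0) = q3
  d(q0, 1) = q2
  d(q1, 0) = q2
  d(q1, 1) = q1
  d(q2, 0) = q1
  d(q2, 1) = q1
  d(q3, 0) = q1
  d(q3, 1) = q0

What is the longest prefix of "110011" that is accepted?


Run the DFA, marking each prefix where the state is accepting:
  "" -> q0 [accept]
  "1" -> q2 [reject]
  "11" -> q1 [reject]
  "110" -> q2 [reject]
  "1100" -> q1 [reject]
  "11001" -> q1 [reject]
  "110011" -> q1 [reject]

""


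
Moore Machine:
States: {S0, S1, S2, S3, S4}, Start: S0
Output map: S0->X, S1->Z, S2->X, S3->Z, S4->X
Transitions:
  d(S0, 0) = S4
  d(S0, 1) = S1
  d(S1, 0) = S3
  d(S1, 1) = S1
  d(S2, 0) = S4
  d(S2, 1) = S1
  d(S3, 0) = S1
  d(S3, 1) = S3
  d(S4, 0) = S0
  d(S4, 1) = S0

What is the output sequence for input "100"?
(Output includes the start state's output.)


Start: S0 (output X)
  --1--> S1 (output Z)
  --0--> S3 (output Z)
  --0--> S1 (output Z)

"XZZZ"


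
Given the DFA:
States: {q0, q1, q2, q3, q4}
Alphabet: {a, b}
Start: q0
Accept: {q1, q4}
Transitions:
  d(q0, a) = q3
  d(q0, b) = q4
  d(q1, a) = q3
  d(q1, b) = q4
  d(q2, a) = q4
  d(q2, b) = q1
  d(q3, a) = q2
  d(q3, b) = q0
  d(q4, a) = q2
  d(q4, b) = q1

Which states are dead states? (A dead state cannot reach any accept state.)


Forward reachability from each state:
  q0 -> reaches accept state q1 (live)
  q1 -> reaches accept state q1 (live)
  q2 -> reaches accept state q1 (live)
  q3 -> reaches accept state q1 (live)
  q4 -> reaches accept state q1 (live)

None (all states can reach an accept state)


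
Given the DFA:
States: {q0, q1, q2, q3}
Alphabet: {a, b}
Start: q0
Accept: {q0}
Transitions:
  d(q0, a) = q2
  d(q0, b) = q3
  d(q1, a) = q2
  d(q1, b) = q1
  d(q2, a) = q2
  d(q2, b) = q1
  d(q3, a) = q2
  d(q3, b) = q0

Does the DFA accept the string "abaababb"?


Trace: q0 -> q2 -> q1 -> q2 -> q2 -> q1 -> q2 -> q1 -> q1
Final state: q1
Accept states: {q0}

No, rejected (final state q1 is not an accept state)


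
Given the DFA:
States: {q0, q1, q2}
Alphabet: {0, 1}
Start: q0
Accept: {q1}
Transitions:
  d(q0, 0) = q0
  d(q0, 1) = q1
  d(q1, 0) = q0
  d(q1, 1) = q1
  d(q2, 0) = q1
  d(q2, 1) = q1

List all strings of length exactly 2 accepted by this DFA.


All strings of length 2: 4 total
Accepted: 2

"01", "11"


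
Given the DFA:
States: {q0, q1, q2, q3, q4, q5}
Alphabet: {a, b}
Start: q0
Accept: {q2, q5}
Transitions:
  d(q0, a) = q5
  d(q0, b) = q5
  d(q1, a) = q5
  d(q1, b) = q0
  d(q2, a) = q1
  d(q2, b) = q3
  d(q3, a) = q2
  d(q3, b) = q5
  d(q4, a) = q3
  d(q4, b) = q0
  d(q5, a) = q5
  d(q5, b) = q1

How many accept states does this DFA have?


Accept states listed: {q2, q5}
Counting: q2(1) q5(2)

2


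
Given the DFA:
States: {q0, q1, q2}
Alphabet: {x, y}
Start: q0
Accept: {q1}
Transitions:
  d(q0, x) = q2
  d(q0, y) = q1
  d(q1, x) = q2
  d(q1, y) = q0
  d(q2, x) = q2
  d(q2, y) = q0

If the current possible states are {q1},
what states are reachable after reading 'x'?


Apply transition on 'x' from each current state:
  d(q1, x) = q2

{q2}


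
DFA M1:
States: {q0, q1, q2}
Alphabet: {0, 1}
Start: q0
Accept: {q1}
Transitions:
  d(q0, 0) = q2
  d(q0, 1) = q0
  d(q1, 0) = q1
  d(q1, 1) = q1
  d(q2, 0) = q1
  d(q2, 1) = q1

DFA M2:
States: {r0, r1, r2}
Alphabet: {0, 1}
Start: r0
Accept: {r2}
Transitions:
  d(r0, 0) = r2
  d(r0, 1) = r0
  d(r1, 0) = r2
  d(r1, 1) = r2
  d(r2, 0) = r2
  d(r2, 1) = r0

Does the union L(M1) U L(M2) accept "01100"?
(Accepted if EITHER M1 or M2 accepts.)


M1: final=q1 accepted=True
M2: final=r2 accepted=True

Yes, union accepts


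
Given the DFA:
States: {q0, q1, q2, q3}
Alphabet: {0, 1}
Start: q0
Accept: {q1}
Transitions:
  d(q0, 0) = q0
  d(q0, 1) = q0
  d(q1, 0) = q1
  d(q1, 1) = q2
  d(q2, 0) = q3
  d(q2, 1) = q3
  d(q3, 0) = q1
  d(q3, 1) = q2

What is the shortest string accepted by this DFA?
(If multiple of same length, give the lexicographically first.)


BFS by string length (lex-first path to each state shown):
  len 0: q0<-""
  len 1: q0<-"0"
  len 2: q0<-"00"
  len 3: q0<-"000"
  len 4: q0<-"0000"
  len 5: q0<-"00000"
  len 6: q0<-"000000"
  len 7: q0<-"0000000"
  len 8: q0<-"00000000"

No string accepted (empty language)


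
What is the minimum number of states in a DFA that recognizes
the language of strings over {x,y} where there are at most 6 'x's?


States: count = 0, 1, ..., 6 (all accepting; 7 states), plus a dead state for count > 6.
Total: 7 + 1 = 8.

8


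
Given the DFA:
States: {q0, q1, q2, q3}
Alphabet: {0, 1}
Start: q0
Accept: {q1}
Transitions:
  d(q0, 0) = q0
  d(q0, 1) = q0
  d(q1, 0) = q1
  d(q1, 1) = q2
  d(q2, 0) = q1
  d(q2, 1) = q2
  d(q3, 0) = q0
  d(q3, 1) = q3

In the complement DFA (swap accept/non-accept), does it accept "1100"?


Trace: q0 -> q0 -> q0 -> q0 -> q0
Final: q0
Original accept: {q1}
Complement: q0 is not in original accept

Yes, complement accepts (original rejects)


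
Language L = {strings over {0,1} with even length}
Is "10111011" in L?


length = 8; 8 mod 2 = 0

Yes, "10111011" is in L


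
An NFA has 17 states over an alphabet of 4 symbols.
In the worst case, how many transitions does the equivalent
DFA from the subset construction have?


Subset construction: one DFA state per subset of NFA states = 2^17 = 131072 states.
Each DFA state has 4 outgoing transitions: 131072 * 4 = 524288

524288


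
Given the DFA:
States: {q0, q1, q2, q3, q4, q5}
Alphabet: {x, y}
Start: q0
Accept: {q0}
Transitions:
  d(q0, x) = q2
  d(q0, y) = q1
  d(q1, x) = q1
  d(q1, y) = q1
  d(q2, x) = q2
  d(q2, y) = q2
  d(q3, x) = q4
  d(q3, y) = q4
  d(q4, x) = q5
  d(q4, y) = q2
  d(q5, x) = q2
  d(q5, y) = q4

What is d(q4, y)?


Looking up transition d(q4, y)

q2


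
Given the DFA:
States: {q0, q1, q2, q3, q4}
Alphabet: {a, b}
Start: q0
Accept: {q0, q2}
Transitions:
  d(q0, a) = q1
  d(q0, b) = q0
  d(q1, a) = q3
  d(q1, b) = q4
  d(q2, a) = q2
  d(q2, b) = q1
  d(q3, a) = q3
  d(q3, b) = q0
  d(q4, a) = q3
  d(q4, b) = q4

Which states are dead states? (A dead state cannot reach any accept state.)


Forward reachability from each state:
  q0 -> reaches accept state q0 (live)
  q1 -> reaches accept state q0 (live)
  q2 -> reaches accept state q0 (live)
  q3 -> reaches accept state q0 (live)
  q4 -> reaches accept state q0 (live)

None (all states can reach an accept state)


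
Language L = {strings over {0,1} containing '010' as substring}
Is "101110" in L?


'010' does not occur

No, "101110" is not in L


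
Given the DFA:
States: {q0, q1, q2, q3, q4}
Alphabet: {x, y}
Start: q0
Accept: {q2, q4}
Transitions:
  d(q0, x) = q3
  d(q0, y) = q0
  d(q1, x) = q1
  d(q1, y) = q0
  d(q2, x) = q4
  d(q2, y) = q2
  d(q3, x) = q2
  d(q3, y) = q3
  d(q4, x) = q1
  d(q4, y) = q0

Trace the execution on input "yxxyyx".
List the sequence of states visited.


Input: yxxyyx
d(q0, y) = q0
d(q0, x) = q3
d(q3, x) = q2
d(q2, y) = q2
d(q2, y) = q2
d(q2, x) = q4


q0 -> q0 -> q3 -> q2 -> q2 -> q2 -> q4


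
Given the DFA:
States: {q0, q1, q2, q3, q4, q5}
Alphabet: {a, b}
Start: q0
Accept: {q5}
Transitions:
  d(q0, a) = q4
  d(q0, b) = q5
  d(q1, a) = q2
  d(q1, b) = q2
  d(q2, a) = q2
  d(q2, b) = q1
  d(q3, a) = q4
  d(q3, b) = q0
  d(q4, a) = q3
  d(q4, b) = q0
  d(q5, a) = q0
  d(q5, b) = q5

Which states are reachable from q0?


BFS from q0:
  layer 0: {q0}
  layer 1: {q4, q5}
  layer 2: {q3}

{q0, q3, q4, q5}


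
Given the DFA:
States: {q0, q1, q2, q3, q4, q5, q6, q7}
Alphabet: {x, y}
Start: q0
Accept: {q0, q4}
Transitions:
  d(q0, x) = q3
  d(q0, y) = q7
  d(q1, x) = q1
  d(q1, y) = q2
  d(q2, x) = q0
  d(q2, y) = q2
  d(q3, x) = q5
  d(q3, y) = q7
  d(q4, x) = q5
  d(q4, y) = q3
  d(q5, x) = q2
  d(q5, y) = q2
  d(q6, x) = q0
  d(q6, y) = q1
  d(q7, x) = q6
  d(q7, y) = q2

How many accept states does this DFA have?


Accept states listed: {q0, q4}
Counting: q0(1) q4(2)

2


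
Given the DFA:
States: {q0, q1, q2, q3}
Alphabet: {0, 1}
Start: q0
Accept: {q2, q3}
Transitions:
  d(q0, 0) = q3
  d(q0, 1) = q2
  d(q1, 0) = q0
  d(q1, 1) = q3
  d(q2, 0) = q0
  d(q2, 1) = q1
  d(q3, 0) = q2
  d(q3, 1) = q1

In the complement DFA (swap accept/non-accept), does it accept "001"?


Trace: q0 -> q3 -> q2 -> q1
Final: q1
Original accept: {q2, q3}
Complement: q1 is not in original accept

Yes, complement accepts (original rejects)


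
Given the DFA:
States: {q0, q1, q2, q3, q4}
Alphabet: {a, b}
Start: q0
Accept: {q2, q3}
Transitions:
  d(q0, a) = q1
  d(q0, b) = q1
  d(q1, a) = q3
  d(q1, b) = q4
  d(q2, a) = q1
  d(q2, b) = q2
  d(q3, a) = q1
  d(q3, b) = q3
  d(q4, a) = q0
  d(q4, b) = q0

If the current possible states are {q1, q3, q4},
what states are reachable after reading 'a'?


Apply transition on 'a' from each current state:
  d(q1, a) = q3
  d(q3, a) = q1
  d(q4, a) = q0

{q0, q1, q3}


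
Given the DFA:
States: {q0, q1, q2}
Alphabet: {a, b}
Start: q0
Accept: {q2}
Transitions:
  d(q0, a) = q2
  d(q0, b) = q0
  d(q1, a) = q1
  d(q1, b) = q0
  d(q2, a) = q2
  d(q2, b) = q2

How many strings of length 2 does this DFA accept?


Enumerating all length-2 strings:
  "aa" -> q2 [accept]
  "ab" -> q2 [accept]
  "ba" -> q2 [accept]
  "bb" -> q0 [reject]

3 out of 4


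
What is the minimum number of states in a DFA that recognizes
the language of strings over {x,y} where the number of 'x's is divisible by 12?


States track (count of 'x') mod 12.
Need 12 states: one per remainder 0..11; accept = remainder 0.

12


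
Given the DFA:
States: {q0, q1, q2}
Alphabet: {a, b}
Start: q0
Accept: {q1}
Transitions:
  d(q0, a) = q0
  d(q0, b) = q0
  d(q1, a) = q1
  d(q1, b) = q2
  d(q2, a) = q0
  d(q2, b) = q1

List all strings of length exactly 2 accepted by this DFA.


All strings of length 2: 4 total
Accepted: 0

None


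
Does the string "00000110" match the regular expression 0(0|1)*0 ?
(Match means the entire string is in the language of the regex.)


|string| = 8; first = '0'; last = '0'

Yes, "00000110" matches 0(0|1)*0


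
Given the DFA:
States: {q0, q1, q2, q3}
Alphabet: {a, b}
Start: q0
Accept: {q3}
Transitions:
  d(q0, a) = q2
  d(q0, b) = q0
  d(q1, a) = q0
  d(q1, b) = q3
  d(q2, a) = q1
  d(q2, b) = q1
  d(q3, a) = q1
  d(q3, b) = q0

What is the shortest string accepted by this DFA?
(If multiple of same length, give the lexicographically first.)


BFS by string length (lex-first path to each state shown):
  len 0: q0<-""
  len 1: q0<-"b", q2<-"a"
  len 2: q0<-"bb", q1<-"aa", q2<-"ba"
  len 3: q0<-"aaa", q1<-"baa", q2<-"bba", q3<-"aab"
Found accept state at length 3.

"aab"


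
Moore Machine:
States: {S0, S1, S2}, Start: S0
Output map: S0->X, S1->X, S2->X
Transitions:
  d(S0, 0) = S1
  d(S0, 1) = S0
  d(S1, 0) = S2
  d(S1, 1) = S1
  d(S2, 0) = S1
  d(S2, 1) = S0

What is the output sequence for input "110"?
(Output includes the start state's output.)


Start: S0 (output X)
  --1--> S0 (output X)
  --1--> S0 (output X)
  --0--> S1 (output X)

"XXXX"


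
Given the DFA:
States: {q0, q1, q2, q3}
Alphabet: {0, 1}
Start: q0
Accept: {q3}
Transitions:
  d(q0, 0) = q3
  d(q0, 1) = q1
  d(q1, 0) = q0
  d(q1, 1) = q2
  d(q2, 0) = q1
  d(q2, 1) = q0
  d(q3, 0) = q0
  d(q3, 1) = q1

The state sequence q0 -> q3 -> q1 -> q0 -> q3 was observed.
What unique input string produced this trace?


Trace back each transition to find the symbol:
  q0 --[0]--> q3
  q3 --[1]--> q1
  q1 --[0]--> q0
  q0 --[0]--> q3

"0100"


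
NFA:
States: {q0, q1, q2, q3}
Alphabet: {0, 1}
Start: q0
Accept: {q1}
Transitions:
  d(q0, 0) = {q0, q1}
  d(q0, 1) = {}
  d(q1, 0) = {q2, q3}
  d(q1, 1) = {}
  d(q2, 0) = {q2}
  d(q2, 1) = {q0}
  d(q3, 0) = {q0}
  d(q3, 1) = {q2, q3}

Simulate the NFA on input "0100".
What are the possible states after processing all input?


Start: {q0}
  --0--> {q0, q1}
  --1--> {}
  --0--> {}
  --0--> {}

{} (empty set, no valid transitions)


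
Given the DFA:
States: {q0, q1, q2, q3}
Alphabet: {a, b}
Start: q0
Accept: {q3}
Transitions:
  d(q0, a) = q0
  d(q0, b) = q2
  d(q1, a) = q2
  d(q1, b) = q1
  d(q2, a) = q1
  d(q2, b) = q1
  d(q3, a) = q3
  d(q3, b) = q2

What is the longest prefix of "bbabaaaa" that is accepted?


Run the DFA, marking each prefix where the state is accepting:
  "" -> q0 [reject]
  "b" -> q2 [reject]
  "bb" -> q1 [reject]
  "bba" -> q2 [reject]
  "bbab" -> q1 [reject]
  "bbaba" -> q2 [reject]
  "bbabaa" -> q1 [reject]
  "bbabaaa" -> q2 [reject]
  "bbabaaaa" -> q1 [reject]

No prefix is accepted


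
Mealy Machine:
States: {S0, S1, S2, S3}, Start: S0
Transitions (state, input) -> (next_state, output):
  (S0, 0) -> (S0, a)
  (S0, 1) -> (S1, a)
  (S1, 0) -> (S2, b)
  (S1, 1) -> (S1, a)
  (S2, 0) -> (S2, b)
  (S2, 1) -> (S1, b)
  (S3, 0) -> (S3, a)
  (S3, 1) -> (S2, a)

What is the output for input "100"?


Step-by-step:
  (S0, 1) -> (S1, a)
  (S1, 0) -> (S2, b)
  (S2, 0) -> (S2, b)

"abb"


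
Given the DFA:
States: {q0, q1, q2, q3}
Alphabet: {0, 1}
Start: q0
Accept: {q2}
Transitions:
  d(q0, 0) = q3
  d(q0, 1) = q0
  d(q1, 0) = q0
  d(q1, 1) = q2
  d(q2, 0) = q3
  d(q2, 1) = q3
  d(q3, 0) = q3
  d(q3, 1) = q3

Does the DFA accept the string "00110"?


Trace: q0 -> q3 -> q3 -> q3 -> q3 -> q3
Final state: q3
Accept states: {q2}

No, rejected (final state q3 is not an accept state)


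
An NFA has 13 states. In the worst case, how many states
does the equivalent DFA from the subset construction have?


Subset construction: one DFA state per subset of NFA states.
2^13 = 8192

8192


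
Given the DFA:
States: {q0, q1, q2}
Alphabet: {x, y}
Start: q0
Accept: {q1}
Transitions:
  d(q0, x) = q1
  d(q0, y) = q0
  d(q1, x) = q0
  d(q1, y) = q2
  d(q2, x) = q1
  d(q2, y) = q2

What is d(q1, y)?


Looking up transition d(q1, y)

q2


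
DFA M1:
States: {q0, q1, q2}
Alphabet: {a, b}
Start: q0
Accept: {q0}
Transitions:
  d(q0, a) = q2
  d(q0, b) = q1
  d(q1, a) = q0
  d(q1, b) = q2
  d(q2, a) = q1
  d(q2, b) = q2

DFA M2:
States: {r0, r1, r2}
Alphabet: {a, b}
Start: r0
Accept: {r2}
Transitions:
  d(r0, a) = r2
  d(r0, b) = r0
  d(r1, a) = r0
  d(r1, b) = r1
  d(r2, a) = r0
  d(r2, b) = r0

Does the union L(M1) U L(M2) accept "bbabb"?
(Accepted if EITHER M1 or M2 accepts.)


M1: final=q2 accepted=False
M2: final=r0 accepted=False

No, union rejects (neither accepts)


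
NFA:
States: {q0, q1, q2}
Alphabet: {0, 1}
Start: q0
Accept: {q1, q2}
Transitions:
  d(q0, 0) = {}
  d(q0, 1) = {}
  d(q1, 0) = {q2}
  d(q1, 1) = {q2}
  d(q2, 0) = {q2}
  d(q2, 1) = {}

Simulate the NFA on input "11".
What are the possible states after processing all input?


Start: {q0}
  --1--> {}
  --1--> {}

{} (empty set, no valid transitions)


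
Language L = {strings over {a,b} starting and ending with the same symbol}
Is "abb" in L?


first = 'a', last = 'b'

No, "abb" is not in L


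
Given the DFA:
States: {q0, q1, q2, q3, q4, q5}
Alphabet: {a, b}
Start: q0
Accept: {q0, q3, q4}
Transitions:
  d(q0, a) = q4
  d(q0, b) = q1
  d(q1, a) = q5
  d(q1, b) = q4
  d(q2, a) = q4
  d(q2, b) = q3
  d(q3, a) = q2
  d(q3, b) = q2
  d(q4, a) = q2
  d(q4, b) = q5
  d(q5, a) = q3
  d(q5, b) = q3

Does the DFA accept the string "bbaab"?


Trace: q0 -> q1 -> q4 -> q2 -> q4 -> q5
Final state: q5
Accept states: {q0, q3, q4}

No, rejected (final state q5 is not an accept state)


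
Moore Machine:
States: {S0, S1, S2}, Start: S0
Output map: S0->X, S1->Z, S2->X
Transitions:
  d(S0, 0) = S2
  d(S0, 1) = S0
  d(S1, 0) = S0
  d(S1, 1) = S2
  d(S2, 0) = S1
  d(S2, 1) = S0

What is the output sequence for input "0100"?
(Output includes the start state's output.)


Start: S0 (output X)
  --0--> S2 (output X)
  --1--> S0 (output X)
  --0--> S2 (output X)
  --0--> S1 (output Z)

"XXXXZ"


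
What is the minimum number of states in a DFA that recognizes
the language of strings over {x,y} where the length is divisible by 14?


States track (length) mod 14.
Need 14 states: one per remainder 0..13; accept = remainder 0.

14


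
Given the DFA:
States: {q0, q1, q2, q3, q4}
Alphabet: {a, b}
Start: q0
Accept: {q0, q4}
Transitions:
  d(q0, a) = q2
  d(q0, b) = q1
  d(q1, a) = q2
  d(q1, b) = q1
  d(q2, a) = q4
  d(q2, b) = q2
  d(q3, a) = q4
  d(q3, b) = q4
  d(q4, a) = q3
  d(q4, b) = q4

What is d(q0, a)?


Looking up transition d(q0, a)

q2


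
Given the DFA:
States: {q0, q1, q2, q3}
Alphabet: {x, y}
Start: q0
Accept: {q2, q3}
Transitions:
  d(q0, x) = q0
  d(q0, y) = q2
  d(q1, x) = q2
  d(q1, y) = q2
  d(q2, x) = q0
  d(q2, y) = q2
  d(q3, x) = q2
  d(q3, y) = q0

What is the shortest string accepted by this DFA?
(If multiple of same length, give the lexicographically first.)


BFS by string length (lex-first path to each state shown):
  len 0: q0<-""
  len 1: q0<-"x", q2<-"y"
Found accept state at length 1.

"y"


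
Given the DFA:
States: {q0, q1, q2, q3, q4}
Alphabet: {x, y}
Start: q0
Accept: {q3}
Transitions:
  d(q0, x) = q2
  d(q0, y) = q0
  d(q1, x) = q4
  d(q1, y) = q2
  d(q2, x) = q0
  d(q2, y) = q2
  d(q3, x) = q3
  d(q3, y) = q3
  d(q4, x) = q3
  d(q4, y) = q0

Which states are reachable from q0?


BFS from q0:
  layer 0: {q0}
  layer 1: {q2}

{q0, q2}


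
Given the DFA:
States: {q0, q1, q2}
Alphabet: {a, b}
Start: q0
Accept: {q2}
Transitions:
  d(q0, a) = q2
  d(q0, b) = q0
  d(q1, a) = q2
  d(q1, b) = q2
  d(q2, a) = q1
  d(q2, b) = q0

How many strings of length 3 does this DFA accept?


Enumerating all length-3 strings:
  "aaa" -> q2 [accept]
  "aab" -> q2 [accept]
  "aba" -> q2 [accept]
  "abb" -> q0 [reject]
  "baa" -> q1 [reject]
  "bab" -> q0 [reject]
  "bba" -> q2 [accept]
  "bbb" -> q0 [reject]

4 out of 8


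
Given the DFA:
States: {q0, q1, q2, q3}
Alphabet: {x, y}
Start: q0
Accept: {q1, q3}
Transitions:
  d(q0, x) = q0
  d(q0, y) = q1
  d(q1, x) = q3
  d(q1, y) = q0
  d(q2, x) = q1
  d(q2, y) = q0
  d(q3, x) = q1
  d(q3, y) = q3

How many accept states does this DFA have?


Accept states listed: {q1, q3}
Counting: q1(1) q3(2)

2


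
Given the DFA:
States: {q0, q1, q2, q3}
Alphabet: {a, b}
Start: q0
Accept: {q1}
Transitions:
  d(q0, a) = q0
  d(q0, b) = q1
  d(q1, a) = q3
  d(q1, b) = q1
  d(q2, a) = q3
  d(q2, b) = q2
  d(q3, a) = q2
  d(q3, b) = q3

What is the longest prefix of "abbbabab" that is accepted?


Run the DFA, marking each prefix where the state is accepting:
  "" -> q0 [reject]
  "a" -> q0 [reject]
  "ab" -> q1 [accept]
  "abb" -> q1 [accept]
  "abbb" -> q1 [accept]
  "abbba" -> q3 [reject]
  "abbbab" -> q3 [reject]
  "abbbaba" -> q2 [reject]
  "abbbabab" -> q2 [reject]

"abbb"


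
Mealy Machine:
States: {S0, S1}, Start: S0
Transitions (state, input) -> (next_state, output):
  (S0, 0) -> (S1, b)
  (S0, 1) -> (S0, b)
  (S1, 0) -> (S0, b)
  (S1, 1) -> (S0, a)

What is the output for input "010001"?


Step-by-step:
  (S0, 0) -> (S1, b)
  (S1, 1) -> (S0, a)
  (S0, 0) -> (S1, b)
  (S1, 0) -> (S0, b)
  (S0, 0) -> (S1, b)
  (S1, 1) -> (S0, a)

"babbba"


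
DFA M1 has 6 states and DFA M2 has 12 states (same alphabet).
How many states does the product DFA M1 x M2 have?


Product construction pairs every M1 state with every M2 state.
6 * 12 = 72

72


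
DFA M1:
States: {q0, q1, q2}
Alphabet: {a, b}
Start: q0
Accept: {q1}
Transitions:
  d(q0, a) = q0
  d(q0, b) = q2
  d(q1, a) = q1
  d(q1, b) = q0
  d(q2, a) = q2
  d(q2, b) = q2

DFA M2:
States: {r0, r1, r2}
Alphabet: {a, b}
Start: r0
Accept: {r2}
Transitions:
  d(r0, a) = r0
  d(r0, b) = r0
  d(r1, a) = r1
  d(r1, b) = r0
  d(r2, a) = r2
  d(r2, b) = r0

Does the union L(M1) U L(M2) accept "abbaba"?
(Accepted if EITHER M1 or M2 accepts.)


M1: final=q2 accepted=False
M2: final=r0 accepted=False

No, union rejects (neither accepts)


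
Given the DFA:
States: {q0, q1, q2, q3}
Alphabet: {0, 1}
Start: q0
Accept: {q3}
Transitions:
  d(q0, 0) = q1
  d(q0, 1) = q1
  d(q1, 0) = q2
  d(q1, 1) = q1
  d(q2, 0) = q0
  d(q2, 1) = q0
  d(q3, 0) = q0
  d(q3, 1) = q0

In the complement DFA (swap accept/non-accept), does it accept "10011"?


Trace: q0 -> q1 -> q2 -> q0 -> q1 -> q1
Final: q1
Original accept: {q3}
Complement: q1 is not in original accept

Yes, complement accepts (original rejects)


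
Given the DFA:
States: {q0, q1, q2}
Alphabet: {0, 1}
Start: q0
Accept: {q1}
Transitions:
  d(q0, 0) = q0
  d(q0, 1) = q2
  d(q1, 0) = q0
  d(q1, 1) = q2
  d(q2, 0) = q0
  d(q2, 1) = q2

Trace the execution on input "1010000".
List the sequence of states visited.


Input: 1010000
d(q0, 1) = q2
d(q2, 0) = q0
d(q0, 1) = q2
d(q2, 0) = q0
d(q0, 0) = q0
d(q0, 0) = q0
d(q0, 0) = q0


q0 -> q2 -> q0 -> q2 -> q0 -> q0 -> q0 -> q0


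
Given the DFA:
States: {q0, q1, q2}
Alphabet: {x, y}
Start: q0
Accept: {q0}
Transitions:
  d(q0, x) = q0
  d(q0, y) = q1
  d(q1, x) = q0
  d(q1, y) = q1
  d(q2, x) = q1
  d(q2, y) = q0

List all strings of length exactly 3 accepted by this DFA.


All strings of length 3: 8 total
Accepted: 4

"xxx", "xyx", "yxx", "yyx"


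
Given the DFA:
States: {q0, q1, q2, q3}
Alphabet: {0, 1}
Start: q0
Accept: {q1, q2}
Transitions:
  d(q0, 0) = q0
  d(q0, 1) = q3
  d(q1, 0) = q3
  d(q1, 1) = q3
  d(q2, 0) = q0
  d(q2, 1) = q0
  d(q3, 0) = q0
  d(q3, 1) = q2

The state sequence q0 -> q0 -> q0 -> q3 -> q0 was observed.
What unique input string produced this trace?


Trace back each transition to find the symbol:
  q0 --[0]--> q0
  q0 --[0]--> q0
  q0 --[1]--> q3
  q3 --[0]--> q0

"0010"


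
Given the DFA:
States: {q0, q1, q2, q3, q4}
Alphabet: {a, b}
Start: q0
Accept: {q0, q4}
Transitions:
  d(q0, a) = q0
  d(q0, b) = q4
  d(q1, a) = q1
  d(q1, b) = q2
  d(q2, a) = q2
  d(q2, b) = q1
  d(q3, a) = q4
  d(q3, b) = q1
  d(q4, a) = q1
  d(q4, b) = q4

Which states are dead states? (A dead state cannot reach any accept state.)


Forward reachability from each state:
  q0 -> reaches accept state q0 (live)
  q1 -> reaches {q1, q2}, no accept state (dead)
  q2 -> reaches {q1, q2}, no accept state (dead)
  q3 -> reaches accept state q4 (live)
  q4 -> reaches accept state q4 (live)

{q1, q2}


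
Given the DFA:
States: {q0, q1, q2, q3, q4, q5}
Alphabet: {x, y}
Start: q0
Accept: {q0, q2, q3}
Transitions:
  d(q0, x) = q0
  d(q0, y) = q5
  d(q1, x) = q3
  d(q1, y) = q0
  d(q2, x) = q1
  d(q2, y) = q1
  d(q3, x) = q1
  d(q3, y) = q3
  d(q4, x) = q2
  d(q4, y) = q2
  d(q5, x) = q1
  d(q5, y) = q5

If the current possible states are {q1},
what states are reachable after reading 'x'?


Apply transition on 'x' from each current state:
  d(q1, x) = q3

{q3}


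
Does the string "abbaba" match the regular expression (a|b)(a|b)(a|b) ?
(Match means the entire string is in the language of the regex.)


|string| = 6; first = 'a'; last = 'a'

No, "abbaba" does not match (a|b)(a|b)(a|b)


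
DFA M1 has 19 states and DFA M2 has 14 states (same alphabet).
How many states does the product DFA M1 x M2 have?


Product construction pairs every M1 state with every M2 state.
19 * 14 = 266

266


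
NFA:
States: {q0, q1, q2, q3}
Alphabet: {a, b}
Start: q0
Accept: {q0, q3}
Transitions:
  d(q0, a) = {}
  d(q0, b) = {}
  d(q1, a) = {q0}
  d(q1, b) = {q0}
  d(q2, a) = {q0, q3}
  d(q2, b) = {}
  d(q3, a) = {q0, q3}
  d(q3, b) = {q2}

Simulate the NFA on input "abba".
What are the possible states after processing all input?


Start: {q0}
  --a--> {}
  --b--> {}
  --b--> {}
  --a--> {}

{} (empty set, no valid transitions)


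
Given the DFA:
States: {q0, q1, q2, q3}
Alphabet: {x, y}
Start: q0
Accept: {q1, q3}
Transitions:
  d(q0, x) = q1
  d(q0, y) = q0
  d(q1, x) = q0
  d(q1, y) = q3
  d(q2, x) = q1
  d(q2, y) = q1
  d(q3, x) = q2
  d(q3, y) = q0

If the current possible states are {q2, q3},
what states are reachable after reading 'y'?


Apply transition on 'y' from each current state:
  d(q2, y) = q1
  d(q3, y) = q0

{q0, q1}


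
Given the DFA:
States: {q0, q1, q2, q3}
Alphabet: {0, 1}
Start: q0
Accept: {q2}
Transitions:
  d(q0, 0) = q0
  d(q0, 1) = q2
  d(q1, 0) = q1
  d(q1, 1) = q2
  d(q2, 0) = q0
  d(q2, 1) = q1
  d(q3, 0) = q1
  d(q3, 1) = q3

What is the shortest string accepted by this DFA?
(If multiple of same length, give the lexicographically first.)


BFS by string length (lex-first path to each state shown):
  len 0: q0<-""
  len 1: q0<-"0", q2<-"1"
Found accept state at length 1.

"1"


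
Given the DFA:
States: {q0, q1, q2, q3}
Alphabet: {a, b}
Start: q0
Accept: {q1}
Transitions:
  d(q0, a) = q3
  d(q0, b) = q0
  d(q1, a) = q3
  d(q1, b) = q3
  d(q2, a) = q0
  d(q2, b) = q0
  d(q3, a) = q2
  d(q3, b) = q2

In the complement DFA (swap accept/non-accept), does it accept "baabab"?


Trace: q0 -> q0 -> q3 -> q2 -> q0 -> q3 -> q2
Final: q2
Original accept: {q1}
Complement: q2 is not in original accept

Yes, complement accepts (original rejects)


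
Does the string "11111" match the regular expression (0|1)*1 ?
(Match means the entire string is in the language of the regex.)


|string| = 5; first = '1'; last = '1'

Yes, "11111" matches (0|1)*1


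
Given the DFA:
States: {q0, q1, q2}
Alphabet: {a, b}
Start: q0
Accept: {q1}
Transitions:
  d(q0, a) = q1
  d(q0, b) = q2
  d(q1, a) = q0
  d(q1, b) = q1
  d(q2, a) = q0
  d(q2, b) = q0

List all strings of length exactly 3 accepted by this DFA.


All strings of length 3: 8 total
Accepted: 4

"aaa", "abb", "baa", "bba"


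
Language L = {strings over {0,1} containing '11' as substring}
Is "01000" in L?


'11' does not occur

No, "01000" is not in L


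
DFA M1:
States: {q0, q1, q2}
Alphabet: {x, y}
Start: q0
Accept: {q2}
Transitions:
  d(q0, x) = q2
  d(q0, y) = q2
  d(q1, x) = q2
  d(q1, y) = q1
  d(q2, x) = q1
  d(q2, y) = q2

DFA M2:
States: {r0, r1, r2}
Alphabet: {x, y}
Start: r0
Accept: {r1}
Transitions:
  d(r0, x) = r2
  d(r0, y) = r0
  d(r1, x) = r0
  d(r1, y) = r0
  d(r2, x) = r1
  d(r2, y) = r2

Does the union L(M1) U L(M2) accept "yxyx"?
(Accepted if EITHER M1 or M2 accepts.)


M1: final=q2 accepted=True
M2: final=r1 accepted=True

Yes, union accepts


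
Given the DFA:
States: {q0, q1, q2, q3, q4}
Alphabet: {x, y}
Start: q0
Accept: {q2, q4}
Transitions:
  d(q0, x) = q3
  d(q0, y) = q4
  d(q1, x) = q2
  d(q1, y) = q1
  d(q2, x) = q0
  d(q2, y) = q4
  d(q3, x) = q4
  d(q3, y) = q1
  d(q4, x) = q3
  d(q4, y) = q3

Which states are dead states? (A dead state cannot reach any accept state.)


Forward reachability from each state:
  q0 -> reaches accept state q2 (live)
  q1 -> reaches accept state q2 (live)
  q2 -> reaches accept state q2 (live)
  q3 -> reaches accept state q2 (live)
  q4 -> reaches accept state q2 (live)

None (all states can reach an accept state)


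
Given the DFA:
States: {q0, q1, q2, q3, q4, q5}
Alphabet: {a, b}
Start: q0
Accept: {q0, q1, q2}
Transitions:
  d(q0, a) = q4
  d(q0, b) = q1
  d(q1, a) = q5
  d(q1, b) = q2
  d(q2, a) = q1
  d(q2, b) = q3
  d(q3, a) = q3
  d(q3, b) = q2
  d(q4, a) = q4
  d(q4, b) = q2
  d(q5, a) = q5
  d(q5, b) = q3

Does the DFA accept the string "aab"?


Trace: q0 -> q4 -> q4 -> q2
Final state: q2
Accept states: {q0, q1, q2}

Yes, accepted (final state q2 is an accept state)


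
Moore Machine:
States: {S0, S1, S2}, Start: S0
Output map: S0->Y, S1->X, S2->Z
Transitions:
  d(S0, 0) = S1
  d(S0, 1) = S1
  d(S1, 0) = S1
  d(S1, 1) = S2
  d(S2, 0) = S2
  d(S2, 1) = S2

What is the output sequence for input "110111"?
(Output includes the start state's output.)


Start: S0 (output Y)
  --1--> S1 (output X)
  --1--> S2 (output Z)
  --0--> S2 (output Z)
  --1--> S2 (output Z)
  --1--> S2 (output Z)
  --1--> S2 (output Z)

"YXZZZZZ"


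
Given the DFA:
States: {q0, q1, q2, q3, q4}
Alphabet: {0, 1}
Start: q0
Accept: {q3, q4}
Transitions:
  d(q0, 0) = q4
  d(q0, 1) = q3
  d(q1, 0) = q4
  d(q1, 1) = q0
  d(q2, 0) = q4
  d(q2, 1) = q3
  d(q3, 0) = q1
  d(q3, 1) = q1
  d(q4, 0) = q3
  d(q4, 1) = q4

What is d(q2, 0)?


Looking up transition d(q2, 0)

q4


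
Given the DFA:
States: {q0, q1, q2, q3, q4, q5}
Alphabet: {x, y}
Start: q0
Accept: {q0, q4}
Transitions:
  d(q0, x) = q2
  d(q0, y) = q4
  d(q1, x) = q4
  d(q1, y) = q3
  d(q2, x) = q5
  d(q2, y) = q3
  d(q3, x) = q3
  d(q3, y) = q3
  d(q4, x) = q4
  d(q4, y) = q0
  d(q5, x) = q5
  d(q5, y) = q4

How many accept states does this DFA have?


Accept states listed: {q0, q4}
Counting: q0(1) q4(2)

2


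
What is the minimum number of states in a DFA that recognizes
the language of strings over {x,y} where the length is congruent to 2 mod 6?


States track (length) mod 6.
Need 6 states: one per remainder 0..5; accept = remainder 2.

6


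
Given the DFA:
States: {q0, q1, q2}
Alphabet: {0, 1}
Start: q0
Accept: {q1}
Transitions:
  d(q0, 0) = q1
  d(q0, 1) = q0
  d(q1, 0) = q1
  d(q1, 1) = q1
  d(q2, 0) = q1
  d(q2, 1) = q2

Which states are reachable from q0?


BFS from q0:
  layer 0: {q0}
  layer 1: {q1}

{q0, q1}


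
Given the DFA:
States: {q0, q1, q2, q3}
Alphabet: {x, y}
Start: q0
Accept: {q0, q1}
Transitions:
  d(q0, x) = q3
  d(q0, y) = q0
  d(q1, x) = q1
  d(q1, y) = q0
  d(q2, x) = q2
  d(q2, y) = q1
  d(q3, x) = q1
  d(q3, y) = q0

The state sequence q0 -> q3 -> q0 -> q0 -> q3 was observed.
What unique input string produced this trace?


Trace back each transition to find the symbol:
  q0 --[x]--> q3
  q3 --[y]--> q0
  q0 --[y]--> q0
  q0 --[x]--> q3

"xyyx"


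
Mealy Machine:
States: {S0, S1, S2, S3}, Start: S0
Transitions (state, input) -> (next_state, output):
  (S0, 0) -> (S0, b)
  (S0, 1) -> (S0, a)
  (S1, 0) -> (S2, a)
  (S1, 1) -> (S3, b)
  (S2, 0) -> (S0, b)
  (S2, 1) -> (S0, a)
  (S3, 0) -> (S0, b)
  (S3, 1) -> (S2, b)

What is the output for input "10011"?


Step-by-step:
  (S0, 1) -> (S0, a)
  (S0, 0) -> (S0, b)
  (S0, 0) -> (S0, b)
  (S0, 1) -> (S0, a)
  (S0, 1) -> (S0, a)

"abbaa"


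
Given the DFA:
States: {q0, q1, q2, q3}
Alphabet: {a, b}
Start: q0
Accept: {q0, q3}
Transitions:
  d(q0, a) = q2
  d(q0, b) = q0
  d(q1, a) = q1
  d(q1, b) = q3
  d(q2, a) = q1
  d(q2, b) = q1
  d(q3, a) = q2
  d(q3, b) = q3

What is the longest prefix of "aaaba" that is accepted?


Run the DFA, marking each prefix where the state is accepting:
  "" -> q0 [accept]
  "a" -> q2 [reject]
  "aa" -> q1 [reject]
  "aaa" -> q1 [reject]
  "aaab" -> q3 [accept]
  "aaaba" -> q2 [reject]

"aaab"


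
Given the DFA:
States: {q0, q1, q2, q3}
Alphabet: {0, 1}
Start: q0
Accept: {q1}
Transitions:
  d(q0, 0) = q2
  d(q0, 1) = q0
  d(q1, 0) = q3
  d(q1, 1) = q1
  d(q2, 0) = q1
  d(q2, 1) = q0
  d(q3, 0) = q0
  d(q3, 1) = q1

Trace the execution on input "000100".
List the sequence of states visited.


Input: 000100
d(q0, 0) = q2
d(q2, 0) = q1
d(q1, 0) = q3
d(q3, 1) = q1
d(q1, 0) = q3
d(q3, 0) = q0


q0 -> q2 -> q1 -> q3 -> q1 -> q3 -> q0


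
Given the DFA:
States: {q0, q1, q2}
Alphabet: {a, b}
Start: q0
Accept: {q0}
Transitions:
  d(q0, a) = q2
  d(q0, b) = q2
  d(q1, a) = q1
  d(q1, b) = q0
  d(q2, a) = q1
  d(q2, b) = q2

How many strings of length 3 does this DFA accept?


Enumerating all length-3 strings:
  "aaa" -> q1 [reject]
  "aab" -> q0 [accept]
  "aba" -> q1 [reject]
  "abb" -> q2 [reject]
  "baa" -> q1 [reject]
  "bab" -> q0 [accept]
  "bba" -> q1 [reject]
  "bbb" -> q2 [reject]

2 out of 8


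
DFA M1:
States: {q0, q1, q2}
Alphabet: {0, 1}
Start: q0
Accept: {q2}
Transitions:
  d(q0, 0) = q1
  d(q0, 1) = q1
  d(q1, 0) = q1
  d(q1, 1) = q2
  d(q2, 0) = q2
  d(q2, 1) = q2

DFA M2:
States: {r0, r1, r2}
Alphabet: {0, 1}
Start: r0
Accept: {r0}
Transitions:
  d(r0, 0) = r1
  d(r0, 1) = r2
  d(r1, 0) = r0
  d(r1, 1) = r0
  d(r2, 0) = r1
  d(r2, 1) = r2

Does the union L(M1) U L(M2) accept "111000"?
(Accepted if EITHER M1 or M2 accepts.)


M1: final=q2 accepted=True
M2: final=r1 accepted=False

Yes, union accepts


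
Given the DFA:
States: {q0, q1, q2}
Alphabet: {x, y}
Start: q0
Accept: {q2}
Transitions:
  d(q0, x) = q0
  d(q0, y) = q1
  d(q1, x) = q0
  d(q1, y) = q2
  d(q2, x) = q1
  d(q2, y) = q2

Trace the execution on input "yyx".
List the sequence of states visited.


Input: yyx
d(q0, y) = q1
d(q1, y) = q2
d(q2, x) = q1


q0 -> q1 -> q2 -> q1


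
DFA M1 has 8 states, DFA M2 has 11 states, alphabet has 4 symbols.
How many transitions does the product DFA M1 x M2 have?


Product DFA has 8 * 11 = 88 states.
Each has 4 transitions: 88 * 4 = 352

352


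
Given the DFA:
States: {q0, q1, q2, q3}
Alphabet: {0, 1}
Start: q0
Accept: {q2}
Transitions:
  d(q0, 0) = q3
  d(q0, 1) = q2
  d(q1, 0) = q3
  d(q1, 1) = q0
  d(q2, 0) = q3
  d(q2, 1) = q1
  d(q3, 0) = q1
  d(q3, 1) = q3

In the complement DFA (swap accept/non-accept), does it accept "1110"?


Trace: q0 -> q2 -> q1 -> q0 -> q3
Final: q3
Original accept: {q2}
Complement: q3 is not in original accept

Yes, complement accepts (original rejects)


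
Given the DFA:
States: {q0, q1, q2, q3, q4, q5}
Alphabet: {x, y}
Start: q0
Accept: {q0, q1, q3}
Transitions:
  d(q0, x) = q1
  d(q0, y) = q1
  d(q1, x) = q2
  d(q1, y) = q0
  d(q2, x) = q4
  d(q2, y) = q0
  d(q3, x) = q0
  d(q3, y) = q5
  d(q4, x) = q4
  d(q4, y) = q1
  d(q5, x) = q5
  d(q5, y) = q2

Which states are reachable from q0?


BFS from q0:
  layer 0: {q0}
  layer 1: {q1}
  layer 2: {q2}
  layer 3: {q4}

{q0, q1, q2, q4}


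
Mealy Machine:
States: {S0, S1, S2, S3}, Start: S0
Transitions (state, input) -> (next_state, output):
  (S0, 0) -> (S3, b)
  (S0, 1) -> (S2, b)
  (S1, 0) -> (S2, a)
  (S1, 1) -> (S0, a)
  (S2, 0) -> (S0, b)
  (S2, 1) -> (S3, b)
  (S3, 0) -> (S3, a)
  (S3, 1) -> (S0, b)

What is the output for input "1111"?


Step-by-step:
  (S0, 1) -> (S2, b)
  (S2, 1) -> (S3, b)
  (S3, 1) -> (S0, b)
  (S0, 1) -> (S2, b)

"bbbb"


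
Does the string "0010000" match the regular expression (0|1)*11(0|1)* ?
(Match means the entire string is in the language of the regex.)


|string| = 7; first = '0'; last = '0'

No, "0010000" does not match (0|1)*11(0|1)*


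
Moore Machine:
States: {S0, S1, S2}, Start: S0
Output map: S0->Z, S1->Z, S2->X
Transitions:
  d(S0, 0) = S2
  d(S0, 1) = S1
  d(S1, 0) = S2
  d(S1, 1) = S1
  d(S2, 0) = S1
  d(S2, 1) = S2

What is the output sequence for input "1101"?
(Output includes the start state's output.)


Start: S0 (output Z)
  --1--> S1 (output Z)
  --1--> S1 (output Z)
  --0--> S2 (output X)
  --1--> S2 (output X)

"ZZZXX"


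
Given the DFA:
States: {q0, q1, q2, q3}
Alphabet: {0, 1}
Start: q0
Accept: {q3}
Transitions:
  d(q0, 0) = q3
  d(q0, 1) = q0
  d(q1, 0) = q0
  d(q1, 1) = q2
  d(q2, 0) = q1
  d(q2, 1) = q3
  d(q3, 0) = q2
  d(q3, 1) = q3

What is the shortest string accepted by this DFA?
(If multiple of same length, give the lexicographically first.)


BFS by string length (lex-first path to each state shown):
  len 0: q0<-""
  len 1: q0<-"1", q3<-"0"
Found accept state at length 1.

"0"


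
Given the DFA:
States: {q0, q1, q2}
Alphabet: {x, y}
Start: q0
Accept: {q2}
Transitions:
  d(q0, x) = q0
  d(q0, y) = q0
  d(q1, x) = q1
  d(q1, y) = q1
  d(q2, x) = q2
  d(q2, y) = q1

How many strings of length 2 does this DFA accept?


Enumerating all length-2 strings:
  "xx" -> q0 [reject]
  "xy" -> q0 [reject]
  "yx" -> q0 [reject]
  "yy" -> q0 [reject]

0 out of 4


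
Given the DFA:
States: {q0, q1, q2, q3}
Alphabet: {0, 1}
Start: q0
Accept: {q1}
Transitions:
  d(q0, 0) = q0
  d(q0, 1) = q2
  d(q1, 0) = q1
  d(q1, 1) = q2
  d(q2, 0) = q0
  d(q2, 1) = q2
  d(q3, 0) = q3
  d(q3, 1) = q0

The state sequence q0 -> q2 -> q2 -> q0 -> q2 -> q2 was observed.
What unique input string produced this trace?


Trace back each transition to find the symbol:
  q0 --[1]--> q2
  q2 --[1]--> q2
  q2 --[0]--> q0
  q0 --[1]--> q2
  q2 --[1]--> q2

"11011"


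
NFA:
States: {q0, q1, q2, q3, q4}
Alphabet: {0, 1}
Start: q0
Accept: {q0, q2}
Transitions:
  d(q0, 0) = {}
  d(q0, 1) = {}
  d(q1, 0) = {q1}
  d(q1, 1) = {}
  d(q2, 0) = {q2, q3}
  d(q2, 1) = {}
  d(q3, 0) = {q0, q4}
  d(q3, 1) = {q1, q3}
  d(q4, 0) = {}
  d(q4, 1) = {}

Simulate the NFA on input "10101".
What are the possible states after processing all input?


Start: {q0}
  --1--> {}
  --0--> {}
  --1--> {}
  --0--> {}
  --1--> {}

{} (empty set, no valid transitions)


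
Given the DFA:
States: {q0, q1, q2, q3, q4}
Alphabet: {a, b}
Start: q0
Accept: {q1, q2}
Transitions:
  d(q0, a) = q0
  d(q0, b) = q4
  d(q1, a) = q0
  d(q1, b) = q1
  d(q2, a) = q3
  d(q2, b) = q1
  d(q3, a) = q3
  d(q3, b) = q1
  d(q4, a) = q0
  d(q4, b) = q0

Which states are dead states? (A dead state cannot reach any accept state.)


Forward reachability from each state:
  q0 -> reaches {q0, q4}, no accept state (dead)
  q1 -> reaches accept state q1 (live)
  q2 -> reaches accept state q1 (live)
  q3 -> reaches accept state q1 (live)
  q4 -> reaches {q0, q4}, no accept state (dead)

{q0, q4}


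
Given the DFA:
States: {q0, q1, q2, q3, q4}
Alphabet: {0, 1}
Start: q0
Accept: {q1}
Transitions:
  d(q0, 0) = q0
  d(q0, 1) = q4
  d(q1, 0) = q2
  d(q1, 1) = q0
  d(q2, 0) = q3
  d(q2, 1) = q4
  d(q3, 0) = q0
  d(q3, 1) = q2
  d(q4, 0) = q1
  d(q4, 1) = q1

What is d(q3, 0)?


Looking up transition d(q3, 0)

q0


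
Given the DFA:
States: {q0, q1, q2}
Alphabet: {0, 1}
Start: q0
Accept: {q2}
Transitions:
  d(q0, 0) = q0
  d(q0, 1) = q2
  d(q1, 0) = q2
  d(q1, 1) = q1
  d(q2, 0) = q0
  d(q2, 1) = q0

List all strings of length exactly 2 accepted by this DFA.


All strings of length 2: 4 total
Accepted: 1

"01"


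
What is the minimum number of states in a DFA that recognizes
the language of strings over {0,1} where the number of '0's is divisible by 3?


States track (count of '0') mod 3.
Need 3 states: one per remainder 0..2; accept = remainder 0.

3
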